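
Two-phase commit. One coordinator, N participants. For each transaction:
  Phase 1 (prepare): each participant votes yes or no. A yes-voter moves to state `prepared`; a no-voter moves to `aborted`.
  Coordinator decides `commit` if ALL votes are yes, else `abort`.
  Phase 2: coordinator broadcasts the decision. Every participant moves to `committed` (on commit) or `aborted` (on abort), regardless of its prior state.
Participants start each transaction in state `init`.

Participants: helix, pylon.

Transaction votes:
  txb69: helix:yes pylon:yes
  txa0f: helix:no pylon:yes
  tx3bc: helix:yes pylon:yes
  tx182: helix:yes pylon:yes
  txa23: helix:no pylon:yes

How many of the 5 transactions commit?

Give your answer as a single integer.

txb69: all yes -> commit (commits=1)
txa0f: no from helix -> abort (commits=1)
tx3bc: all yes -> commit (commits=2)
tx182: all yes -> commit (commits=3)
txa23: no from helix -> abort (commits=3)

Answer: 3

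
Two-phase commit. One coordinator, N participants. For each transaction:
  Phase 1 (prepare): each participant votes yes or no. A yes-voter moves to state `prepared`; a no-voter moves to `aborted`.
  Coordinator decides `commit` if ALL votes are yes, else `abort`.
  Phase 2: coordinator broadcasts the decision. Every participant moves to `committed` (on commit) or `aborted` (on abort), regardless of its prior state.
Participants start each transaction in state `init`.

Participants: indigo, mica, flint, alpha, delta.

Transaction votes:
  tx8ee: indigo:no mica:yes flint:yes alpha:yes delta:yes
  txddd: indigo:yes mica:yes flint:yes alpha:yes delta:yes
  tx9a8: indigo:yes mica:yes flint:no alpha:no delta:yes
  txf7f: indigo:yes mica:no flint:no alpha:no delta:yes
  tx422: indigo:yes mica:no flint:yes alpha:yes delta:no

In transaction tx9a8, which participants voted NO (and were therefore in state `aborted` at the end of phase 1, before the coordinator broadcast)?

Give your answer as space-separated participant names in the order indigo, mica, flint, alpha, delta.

Answer: flint alpha

Derivation:
Txn tx9a8 phase 1: indigo yes -> prepared; mica yes -> prepared; flint no -> aborted; alpha no -> aborted; delta yes -> prepared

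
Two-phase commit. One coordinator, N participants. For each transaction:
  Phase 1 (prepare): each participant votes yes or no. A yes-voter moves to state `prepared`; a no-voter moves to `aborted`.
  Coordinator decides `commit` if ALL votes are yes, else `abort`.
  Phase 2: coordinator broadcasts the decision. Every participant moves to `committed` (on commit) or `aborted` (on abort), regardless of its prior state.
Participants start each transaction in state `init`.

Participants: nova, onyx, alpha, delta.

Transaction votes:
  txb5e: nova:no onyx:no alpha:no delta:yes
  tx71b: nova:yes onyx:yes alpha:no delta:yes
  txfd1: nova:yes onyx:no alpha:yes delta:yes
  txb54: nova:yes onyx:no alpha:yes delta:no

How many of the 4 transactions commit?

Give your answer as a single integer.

Answer: 0

Derivation:
txb5e: no from nova, onyx, alpha -> abort (commits=0)
tx71b: no from alpha -> abort (commits=0)
txfd1: no from onyx -> abort (commits=0)
txb54: no from onyx, delta -> abort (commits=0)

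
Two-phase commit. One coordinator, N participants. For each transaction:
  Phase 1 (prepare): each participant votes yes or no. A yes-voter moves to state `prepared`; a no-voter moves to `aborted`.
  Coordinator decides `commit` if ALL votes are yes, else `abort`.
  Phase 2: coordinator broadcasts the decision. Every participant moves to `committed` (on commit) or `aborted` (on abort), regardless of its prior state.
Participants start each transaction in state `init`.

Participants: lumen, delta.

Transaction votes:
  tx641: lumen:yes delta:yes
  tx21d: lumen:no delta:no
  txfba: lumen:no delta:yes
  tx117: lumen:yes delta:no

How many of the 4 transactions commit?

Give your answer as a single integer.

Answer: 1

Derivation:
tx641: all yes -> commit (commits=1)
tx21d: no from lumen, delta -> abort (commits=1)
txfba: no from lumen -> abort (commits=1)
tx117: no from delta -> abort (commits=1)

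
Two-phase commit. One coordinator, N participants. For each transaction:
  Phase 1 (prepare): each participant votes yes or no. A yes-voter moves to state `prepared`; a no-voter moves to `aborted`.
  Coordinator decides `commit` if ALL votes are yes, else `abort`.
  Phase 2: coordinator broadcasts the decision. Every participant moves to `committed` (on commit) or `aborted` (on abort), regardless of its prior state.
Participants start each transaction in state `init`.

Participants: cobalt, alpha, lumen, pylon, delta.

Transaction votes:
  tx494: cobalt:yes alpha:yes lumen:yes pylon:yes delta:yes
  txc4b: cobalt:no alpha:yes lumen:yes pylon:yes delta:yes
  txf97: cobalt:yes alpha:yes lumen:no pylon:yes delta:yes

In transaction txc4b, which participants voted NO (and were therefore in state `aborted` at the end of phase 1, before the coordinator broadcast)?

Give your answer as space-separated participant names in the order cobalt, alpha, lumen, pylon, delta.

Answer: cobalt

Derivation:
Txn txc4b phase 1: cobalt no -> aborted; alpha yes -> prepared; lumen yes -> prepared; pylon yes -> prepared; delta yes -> prepared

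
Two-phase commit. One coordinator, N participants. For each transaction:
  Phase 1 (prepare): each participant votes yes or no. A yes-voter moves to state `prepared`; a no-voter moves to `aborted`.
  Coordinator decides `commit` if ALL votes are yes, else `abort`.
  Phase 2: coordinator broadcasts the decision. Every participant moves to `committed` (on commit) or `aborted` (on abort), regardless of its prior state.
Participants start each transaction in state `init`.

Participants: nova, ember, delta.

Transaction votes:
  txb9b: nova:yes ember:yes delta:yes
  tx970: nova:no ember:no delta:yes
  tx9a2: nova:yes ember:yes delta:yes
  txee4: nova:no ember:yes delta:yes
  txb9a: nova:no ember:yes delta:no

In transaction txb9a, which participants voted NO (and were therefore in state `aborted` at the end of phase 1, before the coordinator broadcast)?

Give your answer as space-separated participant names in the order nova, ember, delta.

Answer: nova delta

Derivation:
Txn txb9a phase 1: nova no -> aborted; ember yes -> prepared; delta no -> aborted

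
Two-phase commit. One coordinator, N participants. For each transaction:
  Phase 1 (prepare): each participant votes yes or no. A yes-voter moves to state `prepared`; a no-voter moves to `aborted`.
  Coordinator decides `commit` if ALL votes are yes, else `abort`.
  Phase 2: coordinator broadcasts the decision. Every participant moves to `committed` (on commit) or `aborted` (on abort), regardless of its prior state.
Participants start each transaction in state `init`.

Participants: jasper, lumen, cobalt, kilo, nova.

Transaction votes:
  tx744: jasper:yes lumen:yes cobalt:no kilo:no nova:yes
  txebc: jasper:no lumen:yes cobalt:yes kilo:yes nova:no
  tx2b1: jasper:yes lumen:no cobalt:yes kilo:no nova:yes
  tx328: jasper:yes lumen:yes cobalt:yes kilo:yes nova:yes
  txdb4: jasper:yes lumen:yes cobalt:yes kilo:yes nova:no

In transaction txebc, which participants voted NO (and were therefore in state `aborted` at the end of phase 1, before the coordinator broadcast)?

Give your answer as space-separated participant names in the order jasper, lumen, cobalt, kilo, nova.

Answer: jasper nova

Derivation:
Txn txebc phase 1: jasper no -> aborted; lumen yes -> prepared; cobalt yes -> prepared; kilo yes -> prepared; nova no -> aborted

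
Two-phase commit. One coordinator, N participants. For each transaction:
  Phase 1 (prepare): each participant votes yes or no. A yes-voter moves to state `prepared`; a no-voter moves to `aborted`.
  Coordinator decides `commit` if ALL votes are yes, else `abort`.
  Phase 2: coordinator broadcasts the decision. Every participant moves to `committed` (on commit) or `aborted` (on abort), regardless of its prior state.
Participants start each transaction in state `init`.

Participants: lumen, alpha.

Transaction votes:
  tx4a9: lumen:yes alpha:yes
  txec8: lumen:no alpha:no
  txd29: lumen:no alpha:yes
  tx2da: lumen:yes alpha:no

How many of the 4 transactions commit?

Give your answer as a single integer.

Answer: 1

Derivation:
tx4a9: all yes -> commit (commits=1)
txec8: no from lumen, alpha -> abort (commits=1)
txd29: no from lumen -> abort (commits=1)
tx2da: no from alpha -> abort (commits=1)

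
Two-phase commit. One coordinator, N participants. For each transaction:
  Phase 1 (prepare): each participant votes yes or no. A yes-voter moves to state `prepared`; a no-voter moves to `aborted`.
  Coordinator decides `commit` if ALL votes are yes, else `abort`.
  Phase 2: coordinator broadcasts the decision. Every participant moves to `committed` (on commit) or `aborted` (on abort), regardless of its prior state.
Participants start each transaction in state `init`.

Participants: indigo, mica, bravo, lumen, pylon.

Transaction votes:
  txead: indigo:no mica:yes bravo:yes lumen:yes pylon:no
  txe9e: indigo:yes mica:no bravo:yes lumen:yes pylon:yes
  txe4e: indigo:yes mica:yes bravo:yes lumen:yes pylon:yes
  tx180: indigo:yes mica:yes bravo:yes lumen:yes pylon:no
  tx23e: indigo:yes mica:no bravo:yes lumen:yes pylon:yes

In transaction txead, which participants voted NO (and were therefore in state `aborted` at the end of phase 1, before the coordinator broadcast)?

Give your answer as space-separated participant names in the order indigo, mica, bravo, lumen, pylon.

Txn txead phase 1: indigo no -> aborted; mica yes -> prepared; bravo yes -> prepared; lumen yes -> prepared; pylon no -> aborted

Answer: indigo pylon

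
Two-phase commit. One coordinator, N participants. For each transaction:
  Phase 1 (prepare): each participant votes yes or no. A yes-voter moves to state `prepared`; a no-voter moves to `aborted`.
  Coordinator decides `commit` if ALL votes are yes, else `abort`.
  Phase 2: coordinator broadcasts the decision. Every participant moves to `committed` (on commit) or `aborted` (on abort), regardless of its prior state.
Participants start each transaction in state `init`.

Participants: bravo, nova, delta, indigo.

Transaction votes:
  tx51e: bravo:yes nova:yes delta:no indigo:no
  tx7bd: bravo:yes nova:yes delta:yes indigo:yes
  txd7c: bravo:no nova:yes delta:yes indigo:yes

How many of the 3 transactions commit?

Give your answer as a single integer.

tx51e: no from delta, indigo -> abort (commits=0)
tx7bd: all yes -> commit (commits=1)
txd7c: no from bravo -> abort (commits=1)

Answer: 1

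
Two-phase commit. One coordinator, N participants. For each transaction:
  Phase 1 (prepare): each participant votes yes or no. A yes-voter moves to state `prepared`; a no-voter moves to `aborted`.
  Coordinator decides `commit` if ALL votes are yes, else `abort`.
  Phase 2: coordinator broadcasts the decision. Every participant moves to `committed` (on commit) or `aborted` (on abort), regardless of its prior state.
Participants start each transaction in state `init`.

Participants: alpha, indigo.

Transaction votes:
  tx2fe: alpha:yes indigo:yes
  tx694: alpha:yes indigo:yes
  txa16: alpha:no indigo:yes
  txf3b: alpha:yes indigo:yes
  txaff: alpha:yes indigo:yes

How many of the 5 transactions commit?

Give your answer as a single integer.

Answer: 4

Derivation:
tx2fe: all yes -> commit (commits=1)
tx694: all yes -> commit (commits=2)
txa16: no from alpha -> abort (commits=2)
txf3b: all yes -> commit (commits=3)
txaff: all yes -> commit (commits=4)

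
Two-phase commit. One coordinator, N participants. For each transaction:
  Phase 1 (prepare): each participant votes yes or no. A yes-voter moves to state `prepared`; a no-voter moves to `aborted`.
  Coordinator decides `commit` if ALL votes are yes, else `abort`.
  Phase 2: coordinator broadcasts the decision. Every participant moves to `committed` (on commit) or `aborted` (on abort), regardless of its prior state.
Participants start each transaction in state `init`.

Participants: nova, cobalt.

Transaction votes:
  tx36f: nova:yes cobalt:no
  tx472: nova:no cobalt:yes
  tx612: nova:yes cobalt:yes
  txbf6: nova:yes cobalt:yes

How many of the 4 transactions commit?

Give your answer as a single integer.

tx36f: no from cobalt -> abort (commits=0)
tx472: no from nova -> abort (commits=0)
tx612: all yes -> commit (commits=1)
txbf6: all yes -> commit (commits=2)

Answer: 2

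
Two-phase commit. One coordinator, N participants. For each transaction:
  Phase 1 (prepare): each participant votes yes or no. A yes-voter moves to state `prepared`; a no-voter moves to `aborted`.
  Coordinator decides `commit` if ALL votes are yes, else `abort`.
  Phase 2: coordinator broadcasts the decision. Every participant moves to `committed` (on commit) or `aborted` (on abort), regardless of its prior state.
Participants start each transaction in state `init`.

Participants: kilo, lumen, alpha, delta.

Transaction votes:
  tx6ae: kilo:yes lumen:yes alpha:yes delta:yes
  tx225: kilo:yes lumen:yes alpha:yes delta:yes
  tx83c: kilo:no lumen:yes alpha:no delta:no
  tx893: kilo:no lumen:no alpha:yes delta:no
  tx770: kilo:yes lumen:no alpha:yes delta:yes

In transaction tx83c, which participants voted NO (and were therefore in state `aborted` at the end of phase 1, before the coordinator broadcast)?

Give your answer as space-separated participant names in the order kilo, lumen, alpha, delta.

Answer: kilo alpha delta

Derivation:
Txn tx83c phase 1: kilo no -> aborted; lumen yes -> prepared; alpha no -> aborted; delta no -> aborted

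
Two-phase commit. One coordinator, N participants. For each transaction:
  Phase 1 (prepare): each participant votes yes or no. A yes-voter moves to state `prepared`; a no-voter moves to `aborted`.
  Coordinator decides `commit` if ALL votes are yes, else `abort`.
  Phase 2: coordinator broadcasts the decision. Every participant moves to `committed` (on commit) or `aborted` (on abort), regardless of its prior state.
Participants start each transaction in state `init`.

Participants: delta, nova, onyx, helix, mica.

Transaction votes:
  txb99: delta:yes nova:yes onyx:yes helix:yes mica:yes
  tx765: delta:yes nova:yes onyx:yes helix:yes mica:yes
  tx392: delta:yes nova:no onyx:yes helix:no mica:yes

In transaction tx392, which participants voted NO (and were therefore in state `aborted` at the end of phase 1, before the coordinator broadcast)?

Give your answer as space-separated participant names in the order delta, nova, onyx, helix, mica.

Txn tx392 phase 1: delta yes -> prepared; nova no -> aborted; onyx yes -> prepared; helix no -> aborted; mica yes -> prepared

Answer: nova helix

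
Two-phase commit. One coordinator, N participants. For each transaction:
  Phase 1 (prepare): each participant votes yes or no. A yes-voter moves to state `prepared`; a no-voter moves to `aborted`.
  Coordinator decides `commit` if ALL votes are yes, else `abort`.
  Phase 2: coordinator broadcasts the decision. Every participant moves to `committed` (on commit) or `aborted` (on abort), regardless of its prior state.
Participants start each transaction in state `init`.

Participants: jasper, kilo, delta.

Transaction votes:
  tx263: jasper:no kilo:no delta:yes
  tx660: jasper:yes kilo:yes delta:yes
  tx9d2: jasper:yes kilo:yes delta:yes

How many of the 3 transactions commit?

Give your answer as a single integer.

Answer: 2

Derivation:
tx263: no from jasper, kilo -> abort (commits=0)
tx660: all yes -> commit (commits=1)
tx9d2: all yes -> commit (commits=2)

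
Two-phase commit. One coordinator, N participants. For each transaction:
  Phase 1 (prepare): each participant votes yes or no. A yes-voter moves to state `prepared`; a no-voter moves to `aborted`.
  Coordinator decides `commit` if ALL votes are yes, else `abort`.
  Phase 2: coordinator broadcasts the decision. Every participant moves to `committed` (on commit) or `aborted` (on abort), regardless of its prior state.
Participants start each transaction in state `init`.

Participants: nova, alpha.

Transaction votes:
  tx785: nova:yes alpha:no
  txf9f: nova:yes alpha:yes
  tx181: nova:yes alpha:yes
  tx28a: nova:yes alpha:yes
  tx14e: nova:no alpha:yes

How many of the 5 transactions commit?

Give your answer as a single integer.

tx785: no from alpha -> abort (commits=0)
txf9f: all yes -> commit (commits=1)
tx181: all yes -> commit (commits=2)
tx28a: all yes -> commit (commits=3)
tx14e: no from nova -> abort (commits=3)

Answer: 3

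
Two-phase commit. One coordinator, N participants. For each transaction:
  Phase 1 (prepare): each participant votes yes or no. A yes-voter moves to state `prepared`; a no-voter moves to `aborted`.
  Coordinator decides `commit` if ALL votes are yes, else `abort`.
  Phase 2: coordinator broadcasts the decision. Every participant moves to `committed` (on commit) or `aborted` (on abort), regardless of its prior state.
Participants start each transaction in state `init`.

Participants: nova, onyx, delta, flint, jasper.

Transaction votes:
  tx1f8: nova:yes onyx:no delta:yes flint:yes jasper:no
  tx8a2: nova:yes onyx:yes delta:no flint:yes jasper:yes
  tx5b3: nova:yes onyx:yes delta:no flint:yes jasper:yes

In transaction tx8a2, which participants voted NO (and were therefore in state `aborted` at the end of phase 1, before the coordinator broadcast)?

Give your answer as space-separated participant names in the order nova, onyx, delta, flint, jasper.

Txn tx8a2 phase 1: nova yes -> prepared; onyx yes -> prepared; delta no -> aborted; flint yes -> prepared; jasper yes -> prepared

Answer: delta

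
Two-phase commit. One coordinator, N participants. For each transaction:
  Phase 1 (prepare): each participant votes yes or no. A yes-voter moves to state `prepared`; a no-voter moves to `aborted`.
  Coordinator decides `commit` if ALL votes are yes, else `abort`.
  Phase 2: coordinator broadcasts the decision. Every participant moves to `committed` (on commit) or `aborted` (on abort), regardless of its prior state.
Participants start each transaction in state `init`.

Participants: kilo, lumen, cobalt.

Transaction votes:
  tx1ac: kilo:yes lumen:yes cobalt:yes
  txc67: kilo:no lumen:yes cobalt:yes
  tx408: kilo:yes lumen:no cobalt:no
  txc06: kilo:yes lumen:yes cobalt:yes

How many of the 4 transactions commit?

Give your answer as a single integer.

tx1ac: all yes -> commit (commits=1)
txc67: no from kilo -> abort (commits=1)
tx408: no from lumen, cobalt -> abort (commits=1)
txc06: all yes -> commit (commits=2)

Answer: 2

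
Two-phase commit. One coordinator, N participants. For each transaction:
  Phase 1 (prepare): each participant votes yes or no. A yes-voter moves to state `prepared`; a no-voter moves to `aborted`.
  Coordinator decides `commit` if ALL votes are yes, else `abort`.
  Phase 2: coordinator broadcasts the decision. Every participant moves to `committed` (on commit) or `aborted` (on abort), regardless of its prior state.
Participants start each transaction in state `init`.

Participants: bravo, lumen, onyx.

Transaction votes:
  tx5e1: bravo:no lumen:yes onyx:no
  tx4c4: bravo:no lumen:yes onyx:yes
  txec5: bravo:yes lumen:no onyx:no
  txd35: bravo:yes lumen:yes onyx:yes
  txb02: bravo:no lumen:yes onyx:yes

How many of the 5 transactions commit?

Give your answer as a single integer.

tx5e1: no from bravo, onyx -> abort (commits=0)
tx4c4: no from bravo -> abort (commits=0)
txec5: no from lumen, onyx -> abort (commits=0)
txd35: all yes -> commit (commits=1)
txb02: no from bravo -> abort (commits=1)

Answer: 1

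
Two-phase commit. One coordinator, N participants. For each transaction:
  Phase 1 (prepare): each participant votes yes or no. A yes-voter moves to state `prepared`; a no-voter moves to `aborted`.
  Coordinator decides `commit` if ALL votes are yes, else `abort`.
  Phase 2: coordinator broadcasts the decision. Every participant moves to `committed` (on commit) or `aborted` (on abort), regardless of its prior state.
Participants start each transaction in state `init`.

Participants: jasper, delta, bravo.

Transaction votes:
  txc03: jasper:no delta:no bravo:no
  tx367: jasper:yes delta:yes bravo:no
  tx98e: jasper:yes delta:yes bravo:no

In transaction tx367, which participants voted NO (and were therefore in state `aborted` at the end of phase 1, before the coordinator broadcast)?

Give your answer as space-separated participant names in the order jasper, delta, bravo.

Answer: bravo

Derivation:
Txn tx367 phase 1: jasper yes -> prepared; delta yes -> prepared; bravo no -> aborted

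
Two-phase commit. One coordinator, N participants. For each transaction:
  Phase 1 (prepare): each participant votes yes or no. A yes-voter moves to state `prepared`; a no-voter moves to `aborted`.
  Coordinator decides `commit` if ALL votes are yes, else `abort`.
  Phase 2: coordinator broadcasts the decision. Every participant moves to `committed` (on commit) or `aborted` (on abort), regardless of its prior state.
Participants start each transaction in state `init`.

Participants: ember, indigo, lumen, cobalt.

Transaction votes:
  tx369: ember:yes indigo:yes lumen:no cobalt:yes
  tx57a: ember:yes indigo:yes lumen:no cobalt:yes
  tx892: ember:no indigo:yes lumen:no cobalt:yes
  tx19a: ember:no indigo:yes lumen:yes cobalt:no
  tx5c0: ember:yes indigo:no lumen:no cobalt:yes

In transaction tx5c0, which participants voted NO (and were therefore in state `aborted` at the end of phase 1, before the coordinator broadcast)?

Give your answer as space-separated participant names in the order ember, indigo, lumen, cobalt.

Txn tx5c0 phase 1: ember yes -> prepared; indigo no -> aborted; lumen no -> aborted; cobalt yes -> prepared

Answer: indigo lumen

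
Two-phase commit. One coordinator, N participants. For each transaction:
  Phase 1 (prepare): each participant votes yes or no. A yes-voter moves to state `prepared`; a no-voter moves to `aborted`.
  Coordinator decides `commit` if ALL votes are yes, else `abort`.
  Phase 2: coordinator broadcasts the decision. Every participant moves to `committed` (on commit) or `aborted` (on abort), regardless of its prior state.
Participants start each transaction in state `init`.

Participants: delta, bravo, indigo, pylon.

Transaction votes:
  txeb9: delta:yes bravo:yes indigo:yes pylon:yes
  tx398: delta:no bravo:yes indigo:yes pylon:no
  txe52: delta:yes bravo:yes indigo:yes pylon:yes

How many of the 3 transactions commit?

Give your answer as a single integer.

Answer: 2

Derivation:
txeb9: all yes -> commit (commits=1)
tx398: no from delta, pylon -> abort (commits=1)
txe52: all yes -> commit (commits=2)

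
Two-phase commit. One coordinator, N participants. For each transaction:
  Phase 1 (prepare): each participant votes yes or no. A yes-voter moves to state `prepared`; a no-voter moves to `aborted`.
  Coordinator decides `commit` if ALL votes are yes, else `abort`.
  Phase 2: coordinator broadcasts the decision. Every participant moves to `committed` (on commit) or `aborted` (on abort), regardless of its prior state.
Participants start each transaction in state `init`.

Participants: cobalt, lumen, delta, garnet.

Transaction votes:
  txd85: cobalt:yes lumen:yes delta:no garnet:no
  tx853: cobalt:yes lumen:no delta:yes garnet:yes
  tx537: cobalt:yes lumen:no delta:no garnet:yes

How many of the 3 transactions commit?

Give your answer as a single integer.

txd85: no from delta, garnet -> abort (commits=0)
tx853: no from lumen -> abort (commits=0)
tx537: no from lumen, delta -> abort (commits=0)

Answer: 0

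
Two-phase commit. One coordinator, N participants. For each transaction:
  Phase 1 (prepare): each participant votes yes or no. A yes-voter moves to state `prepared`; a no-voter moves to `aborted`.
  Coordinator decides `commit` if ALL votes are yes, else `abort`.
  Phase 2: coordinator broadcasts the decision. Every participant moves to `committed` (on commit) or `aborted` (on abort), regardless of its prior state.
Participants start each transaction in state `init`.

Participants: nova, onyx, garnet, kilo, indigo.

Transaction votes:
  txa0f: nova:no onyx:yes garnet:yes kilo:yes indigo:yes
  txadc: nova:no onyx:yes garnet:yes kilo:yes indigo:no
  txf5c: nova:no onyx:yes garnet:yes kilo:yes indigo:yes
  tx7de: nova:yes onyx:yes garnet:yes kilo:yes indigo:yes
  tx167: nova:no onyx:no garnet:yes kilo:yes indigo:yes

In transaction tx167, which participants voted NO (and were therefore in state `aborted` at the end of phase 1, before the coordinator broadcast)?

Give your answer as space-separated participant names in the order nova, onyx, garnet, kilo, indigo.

Txn tx167 phase 1: nova no -> aborted; onyx no -> aborted; garnet yes -> prepared; kilo yes -> prepared; indigo yes -> prepared

Answer: nova onyx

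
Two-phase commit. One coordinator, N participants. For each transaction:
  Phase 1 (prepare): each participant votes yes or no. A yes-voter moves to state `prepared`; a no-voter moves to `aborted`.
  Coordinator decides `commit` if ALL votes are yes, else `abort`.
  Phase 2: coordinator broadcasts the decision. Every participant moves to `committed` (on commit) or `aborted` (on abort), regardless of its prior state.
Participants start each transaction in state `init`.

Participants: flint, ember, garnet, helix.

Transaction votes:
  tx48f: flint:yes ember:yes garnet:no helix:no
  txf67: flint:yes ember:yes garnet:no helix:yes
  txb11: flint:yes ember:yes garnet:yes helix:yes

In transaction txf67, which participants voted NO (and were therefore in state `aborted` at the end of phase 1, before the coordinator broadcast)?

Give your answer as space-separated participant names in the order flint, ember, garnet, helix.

Answer: garnet

Derivation:
Txn txf67 phase 1: flint yes -> prepared; ember yes -> prepared; garnet no -> aborted; helix yes -> prepared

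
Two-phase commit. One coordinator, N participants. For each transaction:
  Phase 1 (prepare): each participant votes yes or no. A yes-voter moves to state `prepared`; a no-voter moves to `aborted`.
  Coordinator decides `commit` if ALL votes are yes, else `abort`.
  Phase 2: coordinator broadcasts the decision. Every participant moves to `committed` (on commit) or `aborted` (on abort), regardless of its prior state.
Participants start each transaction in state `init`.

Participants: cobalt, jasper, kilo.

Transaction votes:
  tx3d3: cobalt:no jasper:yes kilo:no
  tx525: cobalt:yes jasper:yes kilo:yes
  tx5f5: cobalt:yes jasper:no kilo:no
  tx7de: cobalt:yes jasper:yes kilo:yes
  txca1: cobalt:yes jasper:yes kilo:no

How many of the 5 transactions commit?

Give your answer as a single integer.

Answer: 2

Derivation:
tx3d3: no from cobalt, kilo -> abort (commits=0)
tx525: all yes -> commit (commits=1)
tx5f5: no from jasper, kilo -> abort (commits=1)
tx7de: all yes -> commit (commits=2)
txca1: no from kilo -> abort (commits=2)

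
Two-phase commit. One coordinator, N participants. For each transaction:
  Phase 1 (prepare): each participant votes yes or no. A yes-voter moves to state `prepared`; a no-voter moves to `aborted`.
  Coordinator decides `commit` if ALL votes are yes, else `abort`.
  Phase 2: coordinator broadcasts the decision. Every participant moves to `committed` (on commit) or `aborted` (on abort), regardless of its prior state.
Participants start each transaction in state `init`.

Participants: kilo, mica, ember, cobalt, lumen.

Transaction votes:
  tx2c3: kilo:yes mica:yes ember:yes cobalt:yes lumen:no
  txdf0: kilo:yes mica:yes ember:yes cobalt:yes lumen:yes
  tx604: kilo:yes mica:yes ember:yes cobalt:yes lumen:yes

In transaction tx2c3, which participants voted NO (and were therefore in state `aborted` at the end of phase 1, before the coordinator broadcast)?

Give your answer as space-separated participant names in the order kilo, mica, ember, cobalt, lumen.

Txn tx2c3 phase 1: kilo yes -> prepared; mica yes -> prepared; ember yes -> prepared; cobalt yes -> prepared; lumen no -> aborted

Answer: lumen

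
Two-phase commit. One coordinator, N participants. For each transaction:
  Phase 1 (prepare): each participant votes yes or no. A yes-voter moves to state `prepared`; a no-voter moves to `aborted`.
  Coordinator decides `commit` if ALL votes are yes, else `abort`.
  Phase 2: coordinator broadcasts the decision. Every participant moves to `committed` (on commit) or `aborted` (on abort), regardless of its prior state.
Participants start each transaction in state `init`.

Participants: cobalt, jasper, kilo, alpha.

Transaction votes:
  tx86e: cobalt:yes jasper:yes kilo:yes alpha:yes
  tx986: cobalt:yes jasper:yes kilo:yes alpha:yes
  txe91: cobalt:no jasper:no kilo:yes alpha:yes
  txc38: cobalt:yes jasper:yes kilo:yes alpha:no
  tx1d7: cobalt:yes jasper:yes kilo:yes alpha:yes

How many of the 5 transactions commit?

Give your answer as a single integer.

tx86e: all yes -> commit (commits=1)
tx986: all yes -> commit (commits=2)
txe91: no from cobalt, jasper -> abort (commits=2)
txc38: no from alpha -> abort (commits=2)
tx1d7: all yes -> commit (commits=3)

Answer: 3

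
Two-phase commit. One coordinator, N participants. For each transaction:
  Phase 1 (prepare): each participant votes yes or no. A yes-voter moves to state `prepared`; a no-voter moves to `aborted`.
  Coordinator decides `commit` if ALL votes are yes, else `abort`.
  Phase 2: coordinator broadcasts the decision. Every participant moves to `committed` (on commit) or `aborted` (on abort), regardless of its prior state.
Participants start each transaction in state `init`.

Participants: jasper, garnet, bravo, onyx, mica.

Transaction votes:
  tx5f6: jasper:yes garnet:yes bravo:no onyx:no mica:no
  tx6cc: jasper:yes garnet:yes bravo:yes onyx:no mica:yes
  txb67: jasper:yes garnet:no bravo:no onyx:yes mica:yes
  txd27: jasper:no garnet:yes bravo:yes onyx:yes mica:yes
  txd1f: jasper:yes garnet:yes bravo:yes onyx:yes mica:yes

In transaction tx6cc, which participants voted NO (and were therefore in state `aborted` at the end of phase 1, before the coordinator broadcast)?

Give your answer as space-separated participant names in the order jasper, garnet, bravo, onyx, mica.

Answer: onyx

Derivation:
Txn tx6cc phase 1: jasper yes -> prepared; garnet yes -> prepared; bravo yes -> prepared; onyx no -> aborted; mica yes -> prepared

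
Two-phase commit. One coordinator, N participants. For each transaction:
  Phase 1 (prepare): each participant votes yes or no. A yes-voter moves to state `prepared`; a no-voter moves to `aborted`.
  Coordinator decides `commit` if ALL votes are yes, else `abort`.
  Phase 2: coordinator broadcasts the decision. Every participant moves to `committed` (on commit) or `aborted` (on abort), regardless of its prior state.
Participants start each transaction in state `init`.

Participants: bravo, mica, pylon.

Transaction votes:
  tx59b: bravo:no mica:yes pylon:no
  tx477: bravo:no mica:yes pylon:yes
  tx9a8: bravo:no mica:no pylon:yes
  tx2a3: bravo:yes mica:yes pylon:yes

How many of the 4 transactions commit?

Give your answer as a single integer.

Answer: 1

Derivation:
tx59b: no from bravo, pylon -> abort (commits=0)
tx477: no from bravo -> abort (commits=0)
tx9a8: no from bravo, mica -> abort (commits=0)
tx2a3: all yes -> commit (commits=1)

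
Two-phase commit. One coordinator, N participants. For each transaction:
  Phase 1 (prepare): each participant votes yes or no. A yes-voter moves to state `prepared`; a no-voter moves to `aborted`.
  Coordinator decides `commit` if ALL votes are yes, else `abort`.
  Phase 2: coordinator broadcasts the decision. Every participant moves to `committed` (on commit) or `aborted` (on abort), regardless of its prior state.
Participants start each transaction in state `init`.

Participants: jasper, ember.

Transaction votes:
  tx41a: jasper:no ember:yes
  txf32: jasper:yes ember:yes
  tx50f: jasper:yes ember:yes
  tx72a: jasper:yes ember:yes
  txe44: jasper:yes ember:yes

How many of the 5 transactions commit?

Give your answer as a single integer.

Answer: 4

Derivation:
tx41a: no from jasper -> abort (commits=0)
txf32: all yes -> commit (commits=1)
tx50f: all yes -> commit (commits=2)
tx72a: all yes -> commit (commits=3)
txe44: all yes -> commit (commits=4)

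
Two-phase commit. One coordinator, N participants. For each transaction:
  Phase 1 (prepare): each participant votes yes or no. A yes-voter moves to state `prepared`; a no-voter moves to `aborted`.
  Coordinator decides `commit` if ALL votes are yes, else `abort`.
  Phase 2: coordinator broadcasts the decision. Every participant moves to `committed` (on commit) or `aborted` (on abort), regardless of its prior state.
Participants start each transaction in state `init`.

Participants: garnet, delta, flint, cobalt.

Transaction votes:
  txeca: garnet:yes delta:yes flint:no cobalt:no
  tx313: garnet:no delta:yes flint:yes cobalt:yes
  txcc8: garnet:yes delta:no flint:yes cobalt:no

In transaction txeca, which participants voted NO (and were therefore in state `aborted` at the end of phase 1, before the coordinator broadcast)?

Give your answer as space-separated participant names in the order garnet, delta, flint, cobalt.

Txn txeca phase 1: garnet yes -> prepared; delta yes -> prepared; flint no -> aborted; cobalt no -> aborted

Answer: flint cobalt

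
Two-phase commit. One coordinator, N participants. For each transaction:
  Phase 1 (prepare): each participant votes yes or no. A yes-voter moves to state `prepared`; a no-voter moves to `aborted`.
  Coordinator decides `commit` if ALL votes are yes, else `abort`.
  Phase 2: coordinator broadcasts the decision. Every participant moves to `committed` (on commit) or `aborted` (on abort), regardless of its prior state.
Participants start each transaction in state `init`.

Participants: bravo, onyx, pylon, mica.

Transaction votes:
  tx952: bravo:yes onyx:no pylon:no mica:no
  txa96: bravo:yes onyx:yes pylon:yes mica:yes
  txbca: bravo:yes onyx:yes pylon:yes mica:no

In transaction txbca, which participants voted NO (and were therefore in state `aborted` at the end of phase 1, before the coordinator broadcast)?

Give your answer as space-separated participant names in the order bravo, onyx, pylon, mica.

Answer: mica

Derivation:
Txn txbca phase 1: bravo yes -> prepared; onyx yes -> prepared; pylon yes -> prepared; mica no -> aborted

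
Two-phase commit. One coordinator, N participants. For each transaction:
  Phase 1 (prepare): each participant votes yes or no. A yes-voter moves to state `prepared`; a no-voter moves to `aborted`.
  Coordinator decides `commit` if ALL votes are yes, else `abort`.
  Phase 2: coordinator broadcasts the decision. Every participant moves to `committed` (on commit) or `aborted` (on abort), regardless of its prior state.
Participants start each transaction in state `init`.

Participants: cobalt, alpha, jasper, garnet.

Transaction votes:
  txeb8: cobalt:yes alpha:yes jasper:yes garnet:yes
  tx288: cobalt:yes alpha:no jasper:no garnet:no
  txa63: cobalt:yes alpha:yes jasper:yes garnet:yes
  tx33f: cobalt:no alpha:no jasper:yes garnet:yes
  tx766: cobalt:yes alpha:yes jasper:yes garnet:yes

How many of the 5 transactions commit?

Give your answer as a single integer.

Answer: 3

Derivation:
txeb8: all yes -> commit (commits=1)
tx288: no from alpha, jasper, garnet -> abort (commits=1)
txa63: all yes -> commit (commits=2)
tx33f: no from cobalt, alpha -> abort (commits=2)
tx766: all yes -> commit (commits=3)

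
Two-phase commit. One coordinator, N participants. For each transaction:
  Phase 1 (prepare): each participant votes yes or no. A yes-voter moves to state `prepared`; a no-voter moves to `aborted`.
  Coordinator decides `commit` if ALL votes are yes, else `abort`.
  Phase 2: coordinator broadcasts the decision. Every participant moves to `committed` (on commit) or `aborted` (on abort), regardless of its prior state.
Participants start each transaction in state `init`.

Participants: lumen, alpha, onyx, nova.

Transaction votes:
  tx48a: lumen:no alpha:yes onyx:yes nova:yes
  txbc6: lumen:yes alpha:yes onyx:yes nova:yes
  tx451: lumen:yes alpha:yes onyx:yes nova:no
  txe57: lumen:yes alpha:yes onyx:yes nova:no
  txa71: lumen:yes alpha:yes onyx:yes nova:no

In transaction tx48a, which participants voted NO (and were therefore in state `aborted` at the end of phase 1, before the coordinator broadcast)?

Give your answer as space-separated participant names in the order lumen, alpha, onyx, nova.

Answer: lumen

Derivation:
Txn tx48a phase 1: lumen no -> aborted; alpha yes -> prepared; onyx yes -> prepared; nova yes -> prepared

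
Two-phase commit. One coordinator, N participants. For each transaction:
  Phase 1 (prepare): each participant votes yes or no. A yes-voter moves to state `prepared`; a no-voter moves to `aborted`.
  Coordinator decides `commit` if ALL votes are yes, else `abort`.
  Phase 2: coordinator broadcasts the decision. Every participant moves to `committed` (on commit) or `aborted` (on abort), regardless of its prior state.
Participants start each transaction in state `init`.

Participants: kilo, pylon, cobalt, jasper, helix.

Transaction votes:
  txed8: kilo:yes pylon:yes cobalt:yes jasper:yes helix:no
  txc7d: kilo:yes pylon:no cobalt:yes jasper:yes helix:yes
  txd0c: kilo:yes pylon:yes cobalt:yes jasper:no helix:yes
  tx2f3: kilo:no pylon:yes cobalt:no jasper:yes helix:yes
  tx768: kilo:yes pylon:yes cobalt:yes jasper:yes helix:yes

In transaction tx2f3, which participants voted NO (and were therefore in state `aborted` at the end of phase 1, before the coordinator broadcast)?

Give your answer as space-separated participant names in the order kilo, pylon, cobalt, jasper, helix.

Txn tx2f3 phase 1: kilo no -> aborted; pylon yes -> prepared; cobalt no -> aborted; jasper yes -> prepared; helix yes -> prepared

Answer: kilo cobalt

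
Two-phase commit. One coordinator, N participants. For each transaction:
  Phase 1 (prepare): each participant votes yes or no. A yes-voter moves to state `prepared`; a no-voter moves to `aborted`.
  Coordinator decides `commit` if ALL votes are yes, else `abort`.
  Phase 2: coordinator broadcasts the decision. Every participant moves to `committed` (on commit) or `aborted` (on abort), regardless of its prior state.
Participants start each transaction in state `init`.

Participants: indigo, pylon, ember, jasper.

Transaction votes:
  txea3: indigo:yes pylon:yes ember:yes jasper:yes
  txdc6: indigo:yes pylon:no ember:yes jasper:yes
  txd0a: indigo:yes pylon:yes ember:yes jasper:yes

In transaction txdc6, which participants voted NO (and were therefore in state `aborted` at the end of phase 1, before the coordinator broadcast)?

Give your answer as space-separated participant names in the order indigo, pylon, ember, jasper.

Answer: pylon

Derivation:
Txn txdc6 phase 1: indigo yes -> prepared; pylon no -> aborted; ember yes -> prepared; jasper yes -> prepared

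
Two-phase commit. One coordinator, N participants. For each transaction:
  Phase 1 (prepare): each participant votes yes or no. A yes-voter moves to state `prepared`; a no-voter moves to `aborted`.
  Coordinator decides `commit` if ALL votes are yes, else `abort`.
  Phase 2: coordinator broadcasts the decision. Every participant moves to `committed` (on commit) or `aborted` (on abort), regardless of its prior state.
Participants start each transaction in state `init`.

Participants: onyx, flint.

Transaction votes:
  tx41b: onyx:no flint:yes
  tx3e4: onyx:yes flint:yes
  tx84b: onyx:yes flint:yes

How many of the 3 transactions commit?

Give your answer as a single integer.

tx41b: no from onyx -> abort (commits=0)
tx3e4: all yes -> commit (commits=1)
tx84b: all yes -> commit (commits=2)

Answer: 2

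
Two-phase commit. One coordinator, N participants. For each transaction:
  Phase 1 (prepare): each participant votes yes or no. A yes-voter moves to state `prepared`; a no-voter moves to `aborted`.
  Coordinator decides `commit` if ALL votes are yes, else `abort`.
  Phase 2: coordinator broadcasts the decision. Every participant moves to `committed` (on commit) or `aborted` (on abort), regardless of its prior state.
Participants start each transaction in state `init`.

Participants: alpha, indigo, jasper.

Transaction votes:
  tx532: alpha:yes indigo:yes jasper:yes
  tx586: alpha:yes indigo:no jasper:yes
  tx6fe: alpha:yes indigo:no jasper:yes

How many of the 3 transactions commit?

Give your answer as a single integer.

tx532: all yes -> commit (commits=1)
tx586: no from indigo -> abort (commits=1)
tx6fe: no from indigo -> abort (commits=1)

Answer: 1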